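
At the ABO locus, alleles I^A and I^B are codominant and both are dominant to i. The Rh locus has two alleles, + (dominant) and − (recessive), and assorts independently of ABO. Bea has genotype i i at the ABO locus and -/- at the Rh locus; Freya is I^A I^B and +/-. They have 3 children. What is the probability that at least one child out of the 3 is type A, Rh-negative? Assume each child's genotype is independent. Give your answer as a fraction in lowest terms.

ABO cross i i × I^A I^B → 1/2 A, 1/2 B.
Rh cross -/- × +/- → 1/2 Rh+, 1/2 Rh-; so P(type A, Rh-negative) = 1/2 × 1/2 = 1/4 per child.
P(none) = (3/4)^3 = 27/64; P(at least one) = 1 − 27/64 = 37/64.

37/64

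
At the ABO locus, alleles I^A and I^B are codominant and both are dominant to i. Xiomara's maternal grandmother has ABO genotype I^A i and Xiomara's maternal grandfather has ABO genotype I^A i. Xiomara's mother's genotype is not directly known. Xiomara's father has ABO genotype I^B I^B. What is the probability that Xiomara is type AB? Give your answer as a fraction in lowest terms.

1/2

Xiomara's mother's ABO genotype from I^A i × I^A i: 1/4 I^A I^A, 1/2 I^A i, 1/4 i i.
Crossing each possibility with the father I^B I^B and summing P(type AB): 1/4·1 + 1/2·1/2 + 1/4·0 = 1/2.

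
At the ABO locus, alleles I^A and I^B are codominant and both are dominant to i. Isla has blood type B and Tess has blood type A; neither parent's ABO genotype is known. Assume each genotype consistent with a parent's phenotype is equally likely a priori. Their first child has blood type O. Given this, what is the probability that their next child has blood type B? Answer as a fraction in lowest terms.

1/4

Possible genotypes: Isla ∈ {I^B I^B, I^B i}; Tess ∈ {I^A I^A, I^A i}.
Weight each parental genotype pair by prior × P(type-O child):
  I^B i × I^A i: posterior weight 1; P(next child type B) = 1/4.
Weighted sum = 1/4.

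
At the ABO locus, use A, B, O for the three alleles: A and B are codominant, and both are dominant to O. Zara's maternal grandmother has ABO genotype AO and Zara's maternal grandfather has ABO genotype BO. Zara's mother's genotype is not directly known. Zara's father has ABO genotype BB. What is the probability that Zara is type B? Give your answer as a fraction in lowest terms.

Zara's mother's ABO genotype from AO × BO: 1/4 AB, 1/4 AO, 1/4 BO, 1/4 OO.
Crossing each possibility with the father BB and summing P(type B): 1/4·1/2 + 1/4·1/2 + 1/4·1 + 1/4·1 = 3/4.

3/4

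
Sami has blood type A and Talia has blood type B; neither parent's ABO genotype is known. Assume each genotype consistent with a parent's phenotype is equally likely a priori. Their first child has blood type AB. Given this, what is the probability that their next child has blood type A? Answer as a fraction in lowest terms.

Possible genotypes: Sami ∈ {AA, AO}; Talia ∈ {BB, BO}.
Weight each parental genotype pair by prior × P(type-AB child):
  AA × BB: posterior weight 4/9; P(next child type A) = 0.
  AA × BO: posterior weight 2/9; P(next child type A) = 1/2.
  AO × BB: posterior weight 2/9; P(next child type A) = 0.
  AO × BO: posterior weight 1/9; P(next child type A) = 1/4.
Weighted sum = 5/36.

5/36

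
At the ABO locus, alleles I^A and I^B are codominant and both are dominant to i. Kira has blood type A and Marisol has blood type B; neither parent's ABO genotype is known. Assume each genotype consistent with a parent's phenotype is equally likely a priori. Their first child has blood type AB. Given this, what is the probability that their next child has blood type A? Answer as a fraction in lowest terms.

Possible genotypes: Kira ∈ {I^A I^A, I^A i}; Marisol ∈ {I^B I^B, I^B i}.
Weight each parental genotype pair by prior × P(type-AB child):
  I^A I^A × I^B I^B: posterior weight 4/9; P(next child type A) = 0.
  I^A I^A × I^B i: posterior weight 2/9; P(next child type A) = 1/2.
  I^A i × I^B I^B: posterior weight 2/9; P(next child type A) = 0.
  I^A i × I^B i: posterior weight 1/9; P(next child type A) = 1/4.
Weighted sum = 5/36.

5/36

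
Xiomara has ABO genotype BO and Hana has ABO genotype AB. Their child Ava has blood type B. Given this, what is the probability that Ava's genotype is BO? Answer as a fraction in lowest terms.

1/2

Cross BO × AB → 1/4 AB, 1/4 AO, 1/4 BB, 1/4 BO.
Type-B genotypes among offspring: BB (1/4), BO (1/4); total 1/2.
P(BO | type B) = (1/4) / (1/2) = 1/2.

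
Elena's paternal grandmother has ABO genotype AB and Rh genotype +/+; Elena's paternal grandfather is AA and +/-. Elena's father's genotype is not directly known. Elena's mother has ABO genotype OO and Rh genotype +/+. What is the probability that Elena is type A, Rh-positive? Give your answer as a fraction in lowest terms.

3/4

Elena's father's ABO genotype from AB × AA: 1/2 AA, 1/2 AB.
Crossing each possibility with the mother OO and summing P(type A): 1/2·1 + 1/2·1/2 = 3/4.
Similarly for Rh via the father's Rh distribution: P(Rh+) = 1.
Independent loci: 3/4 × 1 = 3/4.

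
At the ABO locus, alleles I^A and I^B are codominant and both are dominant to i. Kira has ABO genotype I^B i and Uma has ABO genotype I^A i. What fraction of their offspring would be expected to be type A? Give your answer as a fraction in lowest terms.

1/4

ABO cross I^B i × I^A i → offspring phenotypes: 1/4 O, 1/4 A, 1/4 B, 1/4 AB.
So P(type A) = 1/4.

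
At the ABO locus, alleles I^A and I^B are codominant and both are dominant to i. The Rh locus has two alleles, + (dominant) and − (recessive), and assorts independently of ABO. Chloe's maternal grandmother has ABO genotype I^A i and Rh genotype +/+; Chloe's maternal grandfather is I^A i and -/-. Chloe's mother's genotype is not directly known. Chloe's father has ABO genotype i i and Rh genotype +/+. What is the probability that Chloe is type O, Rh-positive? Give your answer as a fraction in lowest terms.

Chloe's mother's ABO genotype from I^A i × I^A i: 1/4 I^A I^A, 1/2 I^A i, 1/4 i i.
Crossing each possibility with the father i i and summing P(type O): 1/4·0 + 1/2·1/2 + 1/4·1 = 1/2.
Similarly for Rh via the mother's Rh distribution: P(Rh+) = 1.
Independent loci: 1/2 × 1 = 1/2.

1/2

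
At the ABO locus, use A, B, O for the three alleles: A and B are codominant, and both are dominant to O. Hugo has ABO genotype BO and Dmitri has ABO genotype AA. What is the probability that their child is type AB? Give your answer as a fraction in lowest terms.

1/2

ABO cross BO × AA → offspring phenotypes: 1/2 A, 1/2 AB.
So P(type AB) = 1/2.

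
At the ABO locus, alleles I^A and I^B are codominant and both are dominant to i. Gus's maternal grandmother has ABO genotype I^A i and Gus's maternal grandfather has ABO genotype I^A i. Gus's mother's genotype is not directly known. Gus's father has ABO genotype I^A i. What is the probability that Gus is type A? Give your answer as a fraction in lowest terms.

3/4

Gus's mother's ABO genotype from I^A i × I^A i: 1/4 I^A I^A, 1/2 I^A i, 1/4 i i.
Crossing each possibility with the father I^A i and summing P(type A): 1/4·1 + 1/2·3/4 + 1/4·1/2 = 3/4.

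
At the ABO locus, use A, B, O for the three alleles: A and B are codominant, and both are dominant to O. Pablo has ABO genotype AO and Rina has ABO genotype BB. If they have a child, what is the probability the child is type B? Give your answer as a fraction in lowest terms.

1/2

ABO cross AO × BB → offspring phenotypes: 1/2 B, 1/2 AB.
So P(type B) = 1/2.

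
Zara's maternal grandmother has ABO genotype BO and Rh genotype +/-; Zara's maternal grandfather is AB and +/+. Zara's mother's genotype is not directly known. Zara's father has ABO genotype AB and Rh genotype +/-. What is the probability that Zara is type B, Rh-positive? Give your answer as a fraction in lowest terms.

21/64

Zara's mother's ABO genotype from BO × AB: 1/4 AB, 1/4 AO, 1/4 BB, 1/4 BO.
Crossing each possibility with the father AB and summing P(type B): 1/4·1/4 + 1/4·1/4 + 1/4·1/2 + 1/4·1/2 = 3/8.
Similarly for Rh via the mother's Rh distribution: P(Rh+) = 7/8.
Independent loci: 3/8 × 7/8 = 21/64.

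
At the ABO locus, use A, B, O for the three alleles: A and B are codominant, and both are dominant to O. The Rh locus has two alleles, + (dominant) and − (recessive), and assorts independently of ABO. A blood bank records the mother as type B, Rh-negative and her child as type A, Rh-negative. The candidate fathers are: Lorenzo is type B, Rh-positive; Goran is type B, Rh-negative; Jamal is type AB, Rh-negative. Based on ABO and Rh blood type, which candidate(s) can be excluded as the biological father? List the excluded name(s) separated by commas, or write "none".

A candidate is excluded only if no genotype consistent with his phenotype could produce a type A, Rh-negative child with a type B, Rh-negative mother.
Lorenzo (type B, Rh+): no genotype consistent with that phenotype can produce a type-A Rh- child with a type-B mother.
Goran (type B, Rh-): no genotype consistent with that phenotype can produce a type-A Rh- child with a type-B mother.

Lorenzo, Goran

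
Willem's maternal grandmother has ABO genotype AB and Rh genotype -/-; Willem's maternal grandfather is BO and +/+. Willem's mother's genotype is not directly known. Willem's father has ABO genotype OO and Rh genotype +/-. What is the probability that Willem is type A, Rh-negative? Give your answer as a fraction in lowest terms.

Willem's mother's ABO genotype from AB × BO: 1/4 AB, 1/4 AO, 1/4 BB, 1/4 BO.
Crossing each possibility with the father OO and summing P(type A): 1/4·1/2 + 1/4·1/2 + 1/4·0 + 1/4·0 = 1/4.
Similarly for Rh via the mother's Rh distribution: P(Rh-) = 1/4.
Independent loci: 1/4 × 1/4 = 1/16.

1/16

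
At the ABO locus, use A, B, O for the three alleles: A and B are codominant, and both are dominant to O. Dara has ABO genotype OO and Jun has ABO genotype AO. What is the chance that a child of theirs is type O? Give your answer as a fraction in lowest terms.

1/2

ABO cross OO × AO → offspring phenotypes: 1/2 O, 1/2 A.
So P(type O) = 1/2.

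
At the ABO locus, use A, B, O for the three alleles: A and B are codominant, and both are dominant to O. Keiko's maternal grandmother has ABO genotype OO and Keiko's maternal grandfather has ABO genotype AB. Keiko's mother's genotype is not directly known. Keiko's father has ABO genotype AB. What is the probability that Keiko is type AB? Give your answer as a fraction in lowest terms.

1/4

Keiko's mother's ABO genotype from OO × AB: 1/2 AO, 1/2 BO.
Crossing each possibility with the father AB and summing P(type AB): 1/2·1/4 + 1/2·1/4 = 1/4.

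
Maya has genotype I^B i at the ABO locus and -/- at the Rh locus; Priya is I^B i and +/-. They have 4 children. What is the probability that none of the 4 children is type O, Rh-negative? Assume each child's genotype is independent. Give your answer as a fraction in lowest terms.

2401/4096

ABO cross I^B i × I^B i → 1/4 O, 3/4 B.
Rh cross -/- × +/- → 1/2 Rh+, 1/2 Rh-; so P(type O, Rh-negative) = 1/4 × 1/2 = 1/8 per child.
P(not type O, Rh-negative) = 7/8 for one child; (7/8)^4 = 2401/4096.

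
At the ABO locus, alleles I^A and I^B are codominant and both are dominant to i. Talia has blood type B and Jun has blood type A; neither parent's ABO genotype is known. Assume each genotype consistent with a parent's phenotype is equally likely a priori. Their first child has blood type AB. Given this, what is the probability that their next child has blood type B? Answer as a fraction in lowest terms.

5/36

Possible genotypes: Talia ∈ {I^B I^B, I^B i}; Jun ∈ {I^A I^A, I^A i}.
Weight each parental genotype pair by prior × P(type-AB child):
  I^B I^B × I^A I^A: posterior weight 4/9; P(next child type B) = 0.
  I^B I^B × I^A i: posterior weight 2/9; P(next child type B) = 1/2.
  I^B i × I^A I^A: posterior weight 2/9; P(next child type B) = 0.
  I^B i × I^A i: posterior weight 1/9; P(next child type B) = 1/4.
Weighted sum = 5/36.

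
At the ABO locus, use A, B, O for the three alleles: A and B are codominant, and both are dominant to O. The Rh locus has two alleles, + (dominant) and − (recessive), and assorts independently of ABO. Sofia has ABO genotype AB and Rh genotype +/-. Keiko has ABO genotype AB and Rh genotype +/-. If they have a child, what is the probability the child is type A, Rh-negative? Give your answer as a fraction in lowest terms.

ABO cross AB × AB → offspring phenotypes: 1/4 A, 1/4 B, 1/2 AB.
Rh cross +/- × +/- → 3/4 Rh+, 1/4 Rh-.
Independent loci: P(type A, Rh-negative) = 1/4 × 1/4 = 1/16.

1/16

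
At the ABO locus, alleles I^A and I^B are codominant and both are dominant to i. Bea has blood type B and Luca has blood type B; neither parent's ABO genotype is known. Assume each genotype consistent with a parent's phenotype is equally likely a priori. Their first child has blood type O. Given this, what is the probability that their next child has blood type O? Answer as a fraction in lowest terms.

1/4

Possible genotypes: Bea ∈ {I^B I^B, I^B i}; Luca ∈ {I^B I^B, I^B i}.
Weight each parental genotype pair by prior × P(type-O child):
  I^B i × I^B i: posterior weight 1; P(next child type O) = 1/4.
Weighted sum = 1/4.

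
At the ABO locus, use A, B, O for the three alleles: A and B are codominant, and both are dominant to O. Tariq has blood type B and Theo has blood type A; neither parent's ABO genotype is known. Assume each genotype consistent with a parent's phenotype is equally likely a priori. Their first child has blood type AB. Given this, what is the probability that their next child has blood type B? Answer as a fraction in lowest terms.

Possible genotypes: Tariq ∈ {BB, BO}; Theo ∈ {AA, AO}.
Weight each parental genotype pair by prior × P(type-AB child):
  BB × AA: posterior weight 4/9; P(next child type B) = 0.
  BB × AO: posterior weight 2/9; P(next child type B) = 1/2.
  BO × AA: posterior weight 2/9; P(next child type B) = 0.
  BO × AO: posterior weight 1/9; P(next child type B) = 1/4.
Weighted sum = 5/36.

5/36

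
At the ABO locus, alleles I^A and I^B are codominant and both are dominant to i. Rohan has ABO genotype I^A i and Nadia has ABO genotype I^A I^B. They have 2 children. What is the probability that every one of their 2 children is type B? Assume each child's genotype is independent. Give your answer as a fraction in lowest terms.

1/16

ABO cross I^A i × I^A I^B → 1/2 A, 1/4 B, 1/4 AB.
So P(type B) = 1/4 per child.
All 2 independent: (1/4)^2 = 1/16.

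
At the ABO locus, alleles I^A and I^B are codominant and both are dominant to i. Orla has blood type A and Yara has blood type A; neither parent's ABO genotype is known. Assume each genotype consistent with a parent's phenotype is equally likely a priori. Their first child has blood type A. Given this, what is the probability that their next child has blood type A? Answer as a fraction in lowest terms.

Possible genotypes: Orla ∈ {I^A I^A, I^A i}; Yara ∈ {I^A I^A, I^A i}.
Weight each parental genotype pair by prior × P(type-A child):
  I^A I^A × I^A I^A: posterior weight 4/15; P(next child type A) = 1.
  I^A I^A × I^A i: posterior weight 4/15; P(next child type A) = 1.
  I^A i × I^A I^A: posterior weight 4/15; P(next child type A) = 1.
  I^A i × I^A i: posterior weight 1/5; P(next child type A) = 3/4.
Weighted sum = 19/20.

19/20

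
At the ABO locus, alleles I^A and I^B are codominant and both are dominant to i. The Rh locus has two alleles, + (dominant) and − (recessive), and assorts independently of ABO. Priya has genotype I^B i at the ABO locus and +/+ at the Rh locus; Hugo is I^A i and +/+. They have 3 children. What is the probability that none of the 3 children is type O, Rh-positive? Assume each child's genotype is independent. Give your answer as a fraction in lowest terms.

27/64

ABO cross I^B i × I^A i → 1/4 O, 1/4 A, 1/4 B, 1/4 AB.
Rh cross +/+ × +/+ → 1 Rh+; so P(type O, Rh-positive) = 1/4 × 1 = 1/4 per child.
P(not type O, Rh-positive) = 3/4 for one child; (3/4)^3 = 27/64.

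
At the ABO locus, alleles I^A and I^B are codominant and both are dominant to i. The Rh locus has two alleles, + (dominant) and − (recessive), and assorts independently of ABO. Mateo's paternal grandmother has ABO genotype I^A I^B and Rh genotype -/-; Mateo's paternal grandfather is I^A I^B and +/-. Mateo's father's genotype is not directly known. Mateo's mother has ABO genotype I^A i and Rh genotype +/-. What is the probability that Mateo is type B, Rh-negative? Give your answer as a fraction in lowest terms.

3/32

Mateo's father's ABO genotype from I^A I^B × I^A I^B: 1/4 I^A I^A, 1/2 I^A I^B, 1/4 I^B I^B.
Crossing each possibility with the mother I^A i and summing P(type B): 1/4·0 + 1/2·1/4 + 1/4·1/2 = 1/4.
Similarly for Rh via the father's Rh distribution: P(Rh-) = 3/8.
Independent loci: 1/4 × 3/8 = 3/32.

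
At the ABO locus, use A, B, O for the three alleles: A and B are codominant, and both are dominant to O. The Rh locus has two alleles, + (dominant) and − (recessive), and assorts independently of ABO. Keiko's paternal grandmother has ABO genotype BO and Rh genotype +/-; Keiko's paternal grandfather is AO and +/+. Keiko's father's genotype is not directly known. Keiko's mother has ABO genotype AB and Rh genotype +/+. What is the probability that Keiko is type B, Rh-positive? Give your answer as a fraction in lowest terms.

Keiko's father's ABO genotype from BO × AO: 1/4 AB, 1/4 AO, 1/4 BO, 1/4 OO.
Crossing each possibility with the mother AB and summing P(type B): 1/4·1/4 + 1/4·1/4 + 1/4·1/2 + 1/4·1/2 = 3/8.
Similarly for Rh via the father's Rh distribution: P(Rh+) = 1.
Independent loci: 3/8 × 1 = 3/8.

3/8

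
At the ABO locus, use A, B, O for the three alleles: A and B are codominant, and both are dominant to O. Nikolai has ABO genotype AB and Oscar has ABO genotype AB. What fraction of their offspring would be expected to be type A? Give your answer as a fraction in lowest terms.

ABO cross AB × AB → offspring phenotypes: 1/4 A, 1/4 B, 1/2 AB.
So P(type A) = 1/4.

1/4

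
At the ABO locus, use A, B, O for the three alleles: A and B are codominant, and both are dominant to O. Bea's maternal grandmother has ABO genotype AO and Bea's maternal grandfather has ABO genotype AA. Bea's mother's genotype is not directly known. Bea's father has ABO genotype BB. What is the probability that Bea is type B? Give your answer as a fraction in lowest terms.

1/4

Bea's mother's ABO genotype from AO × AA: 1/2 AA, 1/2 AO.
Crossing each possibility with the father BB and summing P(type B): 1/2·0 + 1/2·1/2 = 1/4.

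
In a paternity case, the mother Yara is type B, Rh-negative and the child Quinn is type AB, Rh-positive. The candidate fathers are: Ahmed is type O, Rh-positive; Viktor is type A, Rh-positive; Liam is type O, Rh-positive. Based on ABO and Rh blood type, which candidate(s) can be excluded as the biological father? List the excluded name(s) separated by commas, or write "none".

Ahmed, Liam

A candidate is excluded only if no genotype consistent with his phenotype could produce a type AB, Rh-positive child with a type B, Rh-negative mother.
Ahmed (type O, Rh+): no genotype consistent with that phenotype can produce a type-AB Rh+ child with a type-B mother.
Liam (type O, Rh+): no genotype consistent with that phenotype can produce a type-AB Rh+ child with a type-B mother.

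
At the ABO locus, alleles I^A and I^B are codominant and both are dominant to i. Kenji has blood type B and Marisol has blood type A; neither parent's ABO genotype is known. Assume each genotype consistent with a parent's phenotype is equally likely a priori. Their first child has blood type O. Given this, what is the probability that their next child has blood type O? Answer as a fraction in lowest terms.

Possible genotypes: Kenji ∈ {I^B I^B, I^B i}; Marisol ∈ {I^A I^A, I^A i}.
Weight each parental genotype pair by prior × P(type-O child):
  I^B i × I^A i: posterior weight 1; P(next child type O) = 1/4.
Weighted sum = 1/4.

1/4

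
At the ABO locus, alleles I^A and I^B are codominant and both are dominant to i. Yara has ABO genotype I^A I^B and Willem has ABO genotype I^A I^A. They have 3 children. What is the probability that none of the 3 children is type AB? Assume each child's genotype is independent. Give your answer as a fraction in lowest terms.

ABO cross I^A I^B × I^A I^A → 1/2 A, 1/2 AB.
So P(type AB) = 1/2 per child.
P(not type AB) = 1/2 for one child; (1/2)^3 = 1/8.

1/8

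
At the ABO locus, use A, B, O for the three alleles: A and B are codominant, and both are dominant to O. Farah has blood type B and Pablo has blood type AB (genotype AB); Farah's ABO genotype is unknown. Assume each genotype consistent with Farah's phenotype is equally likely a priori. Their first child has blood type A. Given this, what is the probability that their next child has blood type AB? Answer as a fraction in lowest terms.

1/4

Possible genotypes: Farah ∈ {BB, BO}; Pablo ∈ {AB}.
Weight each parental genotype pair by prior × P(type-A child):
  BO × AB: posterior weight 1; P(next child type AB) = 1/4.
Weighted sum = 1/4.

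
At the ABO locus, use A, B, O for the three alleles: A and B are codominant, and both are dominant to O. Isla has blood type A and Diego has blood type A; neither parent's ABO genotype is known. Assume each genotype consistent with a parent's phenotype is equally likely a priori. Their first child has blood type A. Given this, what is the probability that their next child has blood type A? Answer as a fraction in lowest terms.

Possible genotypes: Isla ∈ {AA, AO}; Diego ∈ {AA, AO}.
Weight each parental genotype pair by prior × P(type-A child):
  AA × AA: posterior weight 4/15; P(next child type A) = 1.
  AA × AO: posterior weight 4/15; P(next child type A) = 1.
  AO × AA: posterior weight 4/15; P(next child type A) = 1.
  AO × AO: posterior weight 1/5; P(next child type A) = 3/4.
Weighted sum = 19/20.

19/20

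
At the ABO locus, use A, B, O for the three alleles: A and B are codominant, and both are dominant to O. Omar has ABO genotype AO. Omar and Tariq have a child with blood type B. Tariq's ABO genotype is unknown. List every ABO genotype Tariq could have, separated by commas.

For each candidate genotype of Tariq, check whether crossing it with AO can produce every observed child phenotype.
  AA → possible child types {A} ✗
  AB → possible child types {A, B, AB} ✓
  AO → possible child types {O, A} ✗
  BB → possible child types {B, AB} ✓
  BO → possible child types {O, A, B, AB} ✓
  OO → possible child types {O, A} ✗

AB, BB, BO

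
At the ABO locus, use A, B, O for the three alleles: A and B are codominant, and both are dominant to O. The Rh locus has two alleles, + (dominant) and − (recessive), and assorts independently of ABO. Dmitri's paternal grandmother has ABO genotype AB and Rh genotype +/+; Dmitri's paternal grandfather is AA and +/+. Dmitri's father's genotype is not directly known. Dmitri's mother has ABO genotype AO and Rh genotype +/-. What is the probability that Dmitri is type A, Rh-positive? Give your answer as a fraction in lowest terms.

3/4

Dmitri's father's ABO genotype from AB × AA: 1/2 AA, 1/2 AB.
Crossing each possibility with the mother AO and summing P(type A): 1/2·1 + 1/2·1/2 = 3/4.
Similarly for Rh via the father's Rh distribution: P(Rh+) = 1.
Independent loci: 3/4 × 1 = 3/4.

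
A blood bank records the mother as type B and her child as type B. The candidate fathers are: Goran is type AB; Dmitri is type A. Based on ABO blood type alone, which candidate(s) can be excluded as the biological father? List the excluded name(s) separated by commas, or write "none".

none

A candidate is excluded only if no genotype consistent with his phenotype could produce a type B child with a type B mother.
Every candidate has at least one consistent genotype combination, so none can be excluded.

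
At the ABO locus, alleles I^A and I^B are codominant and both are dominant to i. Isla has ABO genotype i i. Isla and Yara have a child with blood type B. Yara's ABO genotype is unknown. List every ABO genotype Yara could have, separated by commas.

I^A I^B, I^B I^B, I^B i

For each candidate genotype of Yara, check whether crossing it with i i can produce every observed child phenotype.
  I^A I^A → possible child types {A} ✗
  I^A I^B → possible child types {A, B} ✓
  I^A i → possible child types {O, A} ✗
  I^B I^B → possible child types {B} ✓
  I^B i → possible child types {O, B} ✓
  i i → possible child types {O} ✗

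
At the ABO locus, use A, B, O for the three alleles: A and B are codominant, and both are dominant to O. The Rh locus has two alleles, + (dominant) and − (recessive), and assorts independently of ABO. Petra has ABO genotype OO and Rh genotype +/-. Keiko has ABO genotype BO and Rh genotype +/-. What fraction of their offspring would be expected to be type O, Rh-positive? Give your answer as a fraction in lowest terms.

3/8

ABO cross OO × BO → offspring phenotypes: 1/2 O, 1/2 B.
Rh cross +/- × +/- → 3/4 Rh+, 1/4 Rh-.
Independent loci: P(type O, Rh-positive) = 1/2 × 3/4 = 3/8.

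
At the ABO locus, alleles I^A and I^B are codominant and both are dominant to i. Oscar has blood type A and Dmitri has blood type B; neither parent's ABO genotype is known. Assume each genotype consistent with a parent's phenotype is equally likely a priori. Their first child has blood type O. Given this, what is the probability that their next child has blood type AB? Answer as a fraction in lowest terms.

1/4

Possible genotypes: Oscar ∈ {I^A I^A, I^A i}; Dmitri ∈ {I^B I^B, I^B i}.
Weight each parental genotype pair by prior × P(type-O child):
  I^A i × I^B i: posterior weight 1; P(next child type AB) = 1/4.
Weighted sum = 1/4.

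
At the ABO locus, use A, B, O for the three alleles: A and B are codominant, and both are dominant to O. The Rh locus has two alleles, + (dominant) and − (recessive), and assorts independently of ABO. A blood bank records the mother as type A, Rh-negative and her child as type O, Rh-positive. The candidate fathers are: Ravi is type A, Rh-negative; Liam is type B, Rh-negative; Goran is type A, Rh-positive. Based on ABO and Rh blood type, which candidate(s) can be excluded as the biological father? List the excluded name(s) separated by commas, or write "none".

A candidate is excluded only if no genotype consistent with his phenotype could produce a type O, Rh-positive child with a type A, Rh-negative mother.
Ravi (type A, Rh-): no genotype consistent with that phenotype can produce a type-O Rh+ child with a type-A mother.
Liam (type B, Rh-): no genotype consistent with that phenotype can produce a type-O Rh+ child with a type-A mother.

Ravi, Liam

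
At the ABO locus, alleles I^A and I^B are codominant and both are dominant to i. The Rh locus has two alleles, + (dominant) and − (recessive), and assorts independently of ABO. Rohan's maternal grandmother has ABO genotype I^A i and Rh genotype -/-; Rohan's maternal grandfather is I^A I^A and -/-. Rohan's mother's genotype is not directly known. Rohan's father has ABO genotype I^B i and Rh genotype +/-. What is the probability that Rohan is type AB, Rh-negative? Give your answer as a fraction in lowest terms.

Rohan's mother's ABO genotype from I^A i × I^A I^A: 1/2 I^A I^A, 1/2 I^A i.
Crossing each possibility with the father I^B i and summing P(type AB): 1/2·1/2 + 1/2·1/4 = 3/8.
Similarly for Rh via the mother's Rh distribution: P(Rh-) = 1/2.
Independent loci: 3/8 × 1/2 = 3/16.

3/16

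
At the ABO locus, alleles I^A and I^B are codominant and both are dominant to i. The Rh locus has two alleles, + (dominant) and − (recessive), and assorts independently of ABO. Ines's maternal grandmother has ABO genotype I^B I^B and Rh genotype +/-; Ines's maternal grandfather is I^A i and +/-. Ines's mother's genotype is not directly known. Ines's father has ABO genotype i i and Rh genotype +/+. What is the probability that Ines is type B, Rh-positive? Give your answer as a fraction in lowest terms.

Ines's mother's ABO genotype from I^B I^B × I^A i: 1/2 I^A I^B, 1/2 I^B i.
Crossing each possibility with the father i i and summing P(type B): 1/2·1/2 + 1/2·1/2 = 1/2.
Similarly for Rh via the mother's Rh distribution: P(Rh+) = 1.
Independent loci: 1/2 × 1 = 1/2.

1/2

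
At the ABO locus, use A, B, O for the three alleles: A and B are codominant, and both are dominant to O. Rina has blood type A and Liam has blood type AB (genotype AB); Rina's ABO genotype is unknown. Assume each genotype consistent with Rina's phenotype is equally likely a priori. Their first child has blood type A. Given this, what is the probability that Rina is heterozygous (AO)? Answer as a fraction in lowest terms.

Possible genotypes: Rina ∈ {AA, AO}; Liam ∈ {AB}.
Weight each parental genotype pair by prior × P(type-A child):
  AA × AB: posterior weight 1/2.
  AO × AB: posterior weight 1/2.
Sum the posterior weight over pairs where Rina is AO: 1/2.

1/2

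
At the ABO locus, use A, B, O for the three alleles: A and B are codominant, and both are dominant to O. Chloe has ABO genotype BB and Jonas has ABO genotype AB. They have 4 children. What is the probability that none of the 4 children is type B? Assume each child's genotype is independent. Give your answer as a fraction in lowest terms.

1/16

ABO cross BB × AB → 1/2 B, 1/2 AB.
So P(type B) = 1/2 per child.
P(not type B) = 1/2 for one child; (1/2)^4 = 1/16.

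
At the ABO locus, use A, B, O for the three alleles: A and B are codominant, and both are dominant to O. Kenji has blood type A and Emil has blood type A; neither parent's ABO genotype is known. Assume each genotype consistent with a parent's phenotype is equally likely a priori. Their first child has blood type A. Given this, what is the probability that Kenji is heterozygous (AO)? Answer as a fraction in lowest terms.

7/15

Possible genotypes: Kenji ∈ {AA, AO}; Emil ∈ {AA, AO}.
Weight each parental genotype pair by prior × P(type-A child):
  AA × AA: posterior weight 4/15.
  AA × AO: posterior weight 4/15.
  AO × AA: posterior weight 4/15.
  AO × AO: posterior weight 1/5.
Sum the posterior weight over pairs where Kenji is AO: 7/15.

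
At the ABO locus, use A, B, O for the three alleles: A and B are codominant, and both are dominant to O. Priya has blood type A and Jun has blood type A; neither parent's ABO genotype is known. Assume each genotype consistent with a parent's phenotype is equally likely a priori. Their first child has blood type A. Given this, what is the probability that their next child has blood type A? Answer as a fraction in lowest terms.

19/20

Possible genotypes: Priya ∈ {AA, AO}; Jun ∈ {AA, AO}.
Weight each parental genotype pair by prior × P(type-A child):
  AA × AA: posterior weight 4/15; P(next child type A) = 1.
  AA × AO: posterior weight 4/15; P(next child type A) = 1.
  AO × AA: posterior weight 4/15; P(next child type A) = 1.
  AO × AO: posterior weight 1/5; P(next child type A) = 3/4.
Weighted sum = 19/20.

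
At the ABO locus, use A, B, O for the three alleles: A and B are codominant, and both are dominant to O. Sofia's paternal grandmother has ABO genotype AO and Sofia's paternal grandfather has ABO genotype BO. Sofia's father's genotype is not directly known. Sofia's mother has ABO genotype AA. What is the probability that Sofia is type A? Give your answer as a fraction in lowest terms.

3/4

Sofia's father's ABO genotype from AO × BO: 1/4 AB, 1/4 AO, 1/4 BO, 1/4 OO.
Crossing each possibility with the mother AA and summing P(type A): 1/4·1/2 + 1/4·1 + 1/4·1/2 + 1/4·1 = 3/4.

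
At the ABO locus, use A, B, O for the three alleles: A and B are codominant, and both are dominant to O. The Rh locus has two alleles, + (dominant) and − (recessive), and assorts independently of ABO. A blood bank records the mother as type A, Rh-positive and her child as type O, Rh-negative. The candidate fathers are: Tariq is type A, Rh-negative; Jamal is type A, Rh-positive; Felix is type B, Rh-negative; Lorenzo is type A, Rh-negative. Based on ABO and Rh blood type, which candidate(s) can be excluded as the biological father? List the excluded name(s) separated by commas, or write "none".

none

A candidate is excluded only if no genotype consistent with his phenotype could produce a type O, Rh-negative child with a type A, Rh-positive mother.
Every candidate has at least one consistent genotype combination, so none can be excluded.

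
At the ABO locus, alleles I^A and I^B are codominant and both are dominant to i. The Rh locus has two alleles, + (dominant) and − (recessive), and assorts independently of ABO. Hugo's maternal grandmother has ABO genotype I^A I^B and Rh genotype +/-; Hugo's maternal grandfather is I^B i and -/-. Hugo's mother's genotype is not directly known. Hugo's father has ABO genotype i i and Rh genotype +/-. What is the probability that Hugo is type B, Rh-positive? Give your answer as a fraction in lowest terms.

Hugo's mother's ABO genotype from I^A I^B × I^B i: 1/4 I^A I^B, 1/4 I^A i, 1/4 I^B I^B, 1/4 I^B i.
Crossing each possibility with the father i i and summing P(type B): 1/4·1/2 + 1/4·0 + 1/4·1 + 1/4·1/2 = 1/2.
Similarly for Rh via the mother's Rh distribution: P(Rh+) = 5/8.
Independent loci: 1/2 × 5/8 = 5/16.

5/16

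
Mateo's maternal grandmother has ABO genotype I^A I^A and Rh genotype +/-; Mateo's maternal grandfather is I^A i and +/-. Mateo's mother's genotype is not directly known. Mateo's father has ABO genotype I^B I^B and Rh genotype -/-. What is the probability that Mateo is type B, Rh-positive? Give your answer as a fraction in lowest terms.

Mateo's mother's ABO genotype from I^A I^A × I^A i: 1/2 I^A I^A, 1/2 I^A i.
Crossing each possibility with the father I^B I^B and summing P(type B): 1/2·0 + 1/2·1/2 = 1/4.
Similarly for Rh via the mother's Rh distribution: P(Rh+) = 1/2.
Independent loci: 1/4 × 1/2 = 1/8.

1/8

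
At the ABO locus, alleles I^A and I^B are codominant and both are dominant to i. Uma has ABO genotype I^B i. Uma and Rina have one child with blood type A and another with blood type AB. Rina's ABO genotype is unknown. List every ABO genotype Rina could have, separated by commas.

For each candidate genotype of Rina, check whether crossing it with I^B i can produce every observed child phenotype.
  I^A I^A → possible child types {A, AB} ✓
  I^A I^B → possible child types {A, B, AB} ✓
  I^A i → possible child types {O, A, B, AB} ✓
  I^B I^B → possible child types {B} ✗
  I^B i → possible child types {O, B} ✗
  i i → possible child types {O, B} ✗

I^A I^A, I^A I^B, I^A i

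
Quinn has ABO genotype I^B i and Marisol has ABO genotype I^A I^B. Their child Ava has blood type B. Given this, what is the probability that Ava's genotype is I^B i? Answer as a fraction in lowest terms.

Cross I^B i × I^A I^B → 1/4 I^A I^B, 1/4 I^A i, 1/4 I^B I^B, 1/4 I^B i.
Type-B genotypes among offspring: I^B I^B (1/4), I^B i (1/4); total 1/2.
P(I^B i | type B) = (1/4) / (1/2) = 1/2.

1/2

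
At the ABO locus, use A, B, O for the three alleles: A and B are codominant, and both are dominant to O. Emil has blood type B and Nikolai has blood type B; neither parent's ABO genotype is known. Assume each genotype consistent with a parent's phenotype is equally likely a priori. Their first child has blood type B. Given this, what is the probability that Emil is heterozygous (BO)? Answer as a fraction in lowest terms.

Possible genotypes: Emil ∈ {BB, BO}; Nikolai ∈ {BB, BO}.
Weight each parental genotype pair by prior × P(type-B child):
  BB × BB: posterior weight 4/15.
  BB × BO: posterior weight 4/15.
  BO × BB: posterior weight 4/15.
  BO × BO: posterior weight 1/5.
Sum the posterior weight over pairs where Emil is BO: 7/15.

7/15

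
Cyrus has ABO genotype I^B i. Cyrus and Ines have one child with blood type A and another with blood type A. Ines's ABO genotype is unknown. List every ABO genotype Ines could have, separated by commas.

I^A I^A, I^A I^B, I^A i

For each candidate genotype of Ines, check whether crossing it with I^B i can produce every observed child phenotype.
  I^A I^A → possible child types {A, AB} ✓
  I^A I^B → possible child types {A, B, AB} ✓
  I^A i → possible child types {O, A, B, AB} ✓
  I^B I^B → possible child types {B} ✗
  I^B i → possible child types {O, B} ✗
  i i → possible child types {O, B} ✗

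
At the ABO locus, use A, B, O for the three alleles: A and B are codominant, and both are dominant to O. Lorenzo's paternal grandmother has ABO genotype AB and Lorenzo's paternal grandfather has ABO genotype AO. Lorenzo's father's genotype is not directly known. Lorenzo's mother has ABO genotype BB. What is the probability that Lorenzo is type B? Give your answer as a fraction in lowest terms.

Lorenzo's father's ABO genotype from AB × AO: 1/4 AA, 1/4 AB, 1/4 AO, 1/4 BO.
Crossing each possibility with the mother BB and summing P(type B): 1/4·0 + 1/4·1/2 + 1/4·1/2 + 1/4·1 = 1/2.

1/2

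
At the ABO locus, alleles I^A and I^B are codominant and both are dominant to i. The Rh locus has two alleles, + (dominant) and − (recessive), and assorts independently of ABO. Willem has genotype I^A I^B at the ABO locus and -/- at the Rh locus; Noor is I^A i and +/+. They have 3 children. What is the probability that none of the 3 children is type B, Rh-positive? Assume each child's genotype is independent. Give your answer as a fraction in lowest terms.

27/64

ABO cross I^A I^B × I^A i → 1/2 A, 1/4 B, 1/4 AB.
Rh cross -/- × +/+ → 1 Rh+; so P(type B, Rh-positive) = 1/4 × 1 = 1/4 per child.
P(not type B, Rh-positive) = 3/4 for one child; (3/4)^3 = 27/64.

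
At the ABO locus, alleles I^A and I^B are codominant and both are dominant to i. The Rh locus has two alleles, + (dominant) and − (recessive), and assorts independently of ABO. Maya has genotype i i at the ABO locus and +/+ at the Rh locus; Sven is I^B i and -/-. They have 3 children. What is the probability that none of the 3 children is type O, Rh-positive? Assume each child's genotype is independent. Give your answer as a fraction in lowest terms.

1/8

ABO cross i i × I^B i → 1/2 O, 1/2 B.
Rh cross +/+ × -/- → 1 Rh+; so P(type O, Rh-positive) = 1/2 × 1 = 1/2 per child.
P(not type O, Rh-positive) = 1/2 for one child; (1/2)^3 = 1/8.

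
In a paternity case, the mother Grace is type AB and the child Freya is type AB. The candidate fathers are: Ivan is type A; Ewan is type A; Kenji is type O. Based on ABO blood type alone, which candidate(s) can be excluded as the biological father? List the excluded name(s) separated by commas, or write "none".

A candidate is excluded only if no genotype consistent with his phenotype could produce a type AB child with a type AB mother.
Kenji (type O): no genotype consistent with that phenotype can produce a type-AB child with a type-AB mother.

Kenji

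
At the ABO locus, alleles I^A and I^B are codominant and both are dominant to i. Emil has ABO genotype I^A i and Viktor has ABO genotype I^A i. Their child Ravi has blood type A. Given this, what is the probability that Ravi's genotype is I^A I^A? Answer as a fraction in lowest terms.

1/3

Cross I^A i × I^A i → 1/4 I^A I^A, 1/2 I^A i, 1/4 i i.
Type-A genotypes among offspring: I^A I^A (1/4), I^A i (1/2); total 3/4.
P(I^A I^A | type A) = (1/4) / (3/4) = 1/3.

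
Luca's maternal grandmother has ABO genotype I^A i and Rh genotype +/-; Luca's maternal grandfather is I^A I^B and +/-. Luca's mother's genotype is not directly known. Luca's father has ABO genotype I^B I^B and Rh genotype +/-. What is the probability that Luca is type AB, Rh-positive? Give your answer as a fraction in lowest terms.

Luca's mother's ABO genotype from I^A i × I^A I^B: 1/4 I^A I^A, 1/4 I^A I^B, 1/4 I^A i, 1/4 I^B i.
Crossing each possibility with the father I^B I^B and summing P(type AB): 1/4·1 + 1/4·1/2 + 1/4·1/2 + 1/4·0 = 1/2.
Similarly for Rh via the mother's Rh distribution: P(Rh+) = 3/4.
Independent loci: 1/2 × 3/4 = 3/8.

3/8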